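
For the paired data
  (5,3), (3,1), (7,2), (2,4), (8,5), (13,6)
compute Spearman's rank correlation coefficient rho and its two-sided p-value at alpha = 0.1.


Step 1: Rank x and y separately (midranks; no ties here).
rank(x): 5->3, 3->2, 7->4, 2->1, 8->5, 13->6
rank(y): 3->3, 1->1, 2->2, 4->4, 5->5, 6->6
Step 2: d_i = R_x(i) - R_y(i); compute d_i^2.
  (3-3)^2=0, (2-1)^2=1, (4-2)^2=4, (1-4)^2=9, (5-5)^2=0, (6-6)^2=0
sum(d^2) = 14.
Step 3: rho = 1 - 6*14 / (6*(6^2 - 1)) = 1 - 84/210 = 0.600000.
Step 4: Under H0, t = rho * sqrt((n-2)/(1-rho^2)) = 1.5000 ~ t(4).
Step 5: Two-sided p-value from the t-distribution with 4 df = 0.208000.
Step 6: alpha = 0.1. fail to reject H0.

rho = 0.6000, p = 0.208000, fail to reject H0 at alpha = 0.1.


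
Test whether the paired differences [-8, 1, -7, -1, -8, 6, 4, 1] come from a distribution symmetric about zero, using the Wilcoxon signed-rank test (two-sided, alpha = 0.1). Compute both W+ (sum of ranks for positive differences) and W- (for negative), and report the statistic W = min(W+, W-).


Step 1: Drop any zero differences (none here) and take |d_i|.
|d| = [8, 1, 7, 1, 8, 6, 4, 1]
Step 2: Midrank |d_i| (ties get averaged ranks).
ranks: |8|->7.5, |1|->2, |7|->6, |1|->2, |8|->7.5, |6|->5, |4|->4, |1|->2
Step 3: Attach original signs; sum ranks with positive sign and with negative sign.
W+ = 2 + 5 + 4 + 2 = 13
W- = 7.5 + 6 + 2 + 7.5 = 23
(Check: W+ + W- = 36 should equal n(n+1)/2 = 36.)
Step 4: Test statistic W = min(W+, W-) = 13.
Step 5: Ties in |d|, so use the tie-corrected normal approximation.
        E[W] = n(n+1)/4 = 8*9/4 = 18.
        Tie groups: |d|=1 (t=3), |d|=8 (t=2); sum(t^3 - t) = 30.
        Var[W] = n(n+1)(2n+1)/24 - sum(t^3-t)/48 = 1224/24 - 30/48 = 50.375.
        z = (W - E[W]) / sqrt(Var[W]) = (13 - 18) / 7.0975 = -0.7045.
        Two-sided p = 2*Phi(z) = 0.481140.
Step 6: alpha = 0.1. fail to reject H0.

W+ = 13, W- = 23, W = min = 13, p = 0.481140, fail to reject H0.


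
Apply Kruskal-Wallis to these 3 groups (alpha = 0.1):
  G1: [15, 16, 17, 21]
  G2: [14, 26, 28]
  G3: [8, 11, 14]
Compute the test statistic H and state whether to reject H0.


Step 1: Combine all N = 10 observations and assign midranks.
sorted (value, group, rank): (8,G3,1), (11,G3,2), (14,G2,3.5), (14,G3,3.5), (15,G1,5), (16,G1,6), (17,G1,7), (21,G1,8), (26,G2,9), (28,G2,10)
Step 2: Sum ranks within each group.
R_1 = 26 (n_1 = 4)
R_2 = 22.5 (n_2 = 3)
R_3 = 6.5 (n_3 = 3)
Step 3: H = 12/(N(N+1)) * sum(R_i^2/n_i) - 3(N+1)
     = 12/(10*11) * (26^2/4 + 22.5^2/3 + 6.5^2/3) - 3*11
     = 0.109091 * 351.833 - 33
     = 5.381818.
Step 4: Ties present; correction factor C = 1 - 6/(10^3 - 10) = 0.993939. Corrected H = 5.381818 / 0.993939 = 5.414634.
Step 5: Under H0, H ~ chi^2(2); p-value = 0.066716.
Step 6: alpha = 0.1. reject H0.

H = 5.4146, df = 2, p = 0.066716, reject H0.


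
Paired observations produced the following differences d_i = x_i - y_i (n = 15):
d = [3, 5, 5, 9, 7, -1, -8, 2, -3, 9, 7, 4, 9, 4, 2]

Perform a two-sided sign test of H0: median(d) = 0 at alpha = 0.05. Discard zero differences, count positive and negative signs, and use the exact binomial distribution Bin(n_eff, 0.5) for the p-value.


Step 1: Discard zero differences. Original n = 15; n_eff = number of nonzero differences = 15.
Nonzero differences (with sign): +3, +5, +5, +9, +7, -1, -8, +2, -3, +9, +7, +4, +9, +4, +2
Step 2: Count signs: positive = 12, negative = 3.
Step 3: Under H0: P(positive) = 0.5, so the number of positives S ~ Bin(15, 0.5).
Step 4: Two-sided exact p-value = sum of Bin(15,0.5) probabilities at or below the observed probability = 0.035156.
Step 5: alpha = 0.05. reject H0.

n_eff = 15, pos = 12, neg = 3, p = 0.035156, reject H0.


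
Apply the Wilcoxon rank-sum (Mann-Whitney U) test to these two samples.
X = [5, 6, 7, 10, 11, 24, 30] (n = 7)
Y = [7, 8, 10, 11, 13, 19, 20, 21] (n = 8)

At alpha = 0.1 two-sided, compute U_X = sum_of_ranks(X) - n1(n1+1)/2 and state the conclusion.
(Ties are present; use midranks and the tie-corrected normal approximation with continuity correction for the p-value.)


Step 1: Combine and sort all 15 observations; assign midranks.
sorted (value, group): (5,X), (6,X), (7,X), (7,Y), (8,Y), (10,X), (10,Y), (11,X), (11,Y), (13,Y), (19,Y), (20,Y), (21,Y), (24,X), (30,X)
ranks: 5->1, 6->2, 7->3.5, 7->3.5, 8->5, 10->6.5, 10->6.5, 11->8.5, 11->8.5, 13->10, 19->11, 20->12, 21->13, 24->14, 30->15
Step 2: Rank sum for X: R1 = 1 + 2 + 3.5 + 6.5 + 8.5 + 14 + 15 = 50.5.
Step 3: U_X = R1 - n1(n1+1)/2 = 50.5 - 7*8/2 = 50.5 - 28 = 22.5.
       U_Y = n1*n2 - U_X = 56 - 22.5 = 33.5.
Step 4: Ties are present, so use the tie-corrected normal approximation (with continuity correction) for the p-value.
Step 5: p-value = 0.561784; compare to alpha = 0.1. fail to reject H0.

U_X = 22.5, p = 0.561784, fail to reject H0 at alpha = 0.1.


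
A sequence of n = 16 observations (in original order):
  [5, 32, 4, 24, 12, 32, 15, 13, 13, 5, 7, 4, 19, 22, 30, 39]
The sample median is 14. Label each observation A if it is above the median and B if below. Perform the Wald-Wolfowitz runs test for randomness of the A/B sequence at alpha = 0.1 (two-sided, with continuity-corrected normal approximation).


Step 1: Compute median = 14; label A = above, B = below.
Labels in order: BABABAABBBBBAAAA  (n_A = 8, n_B = 8)
Step 2: Count runs R = 8.
Step 3: Under H0 (random ordering), E[R] = 2*n_A*n_B/(n_A+n_B) + 1 = 2*8*8/16 + 1 = 9.0000.
        Var[R] = 2*n_A*n_B*(2*n_A*n_B - n_A - n_B) / ((n_A+n_B)^2 * (n_A+n_B-1)) = 14336/3840 = 3.7333.
        SD[R] = 1.9322.
Step 4: Continuity-corrected z = (R + 0.5 - E[R]) / SD[R] = (8 + 0.5 - 9.0000) / 1.9322 = -0.2588.
Step 5: Two-sided p-value via normal approximation = 2*(1 - Phi(|z|)) = 0.795809.
Step 6: alpha = 0.1. fail to reject H0.

R = 8, z = -0.2588, p = 0.795809, fail to reject H0.


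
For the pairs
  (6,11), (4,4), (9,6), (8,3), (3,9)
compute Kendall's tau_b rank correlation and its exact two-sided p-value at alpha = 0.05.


Step 1: Enumerate the 10 unordered pairs (i,j) with i<j and classify each by sign(x_j-x_i) * sign(y_j-y_i).
  (1,2):dx=-2,dy=-7->C; (1,3):dx=+3,dy=-5->D; (1,4):dx=+2,dy=-8->D; (1,5):dx=-3,dy=-2->C
  (2,3):dx=+5,dy=+2->C; (2,4):dx=+4,dy=-1->D; (2,5):dx=-1,dy=+5->D; (3,4):dx=-1,dy=-3->C
  (3,5):dx=-6,dy=+3->D; (4,5):dx=-5,dy=+6->D
Step 2: C = 4, D = 6, total pairs = 10.
Step 3: tau = (C - D)/(n(n-1)/2) = (4 - 6)/10 = -0.200000.
Step 4: Exact two-sided p-value (enumerate n! = 120 permutations of y under H0): p = 0.816667.
Step 5: alpha = 0.05. fail to reject H0.

tau_b = -0.2000 (C=4, D=6), p = 0.816667, fail to reject H0.


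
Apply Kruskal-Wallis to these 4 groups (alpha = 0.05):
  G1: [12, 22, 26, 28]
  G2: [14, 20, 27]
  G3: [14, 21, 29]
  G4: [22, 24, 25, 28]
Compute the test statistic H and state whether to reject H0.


Step 1: Combine all N = 14 observations and assign midranks.
sorted (value, group, rank): (12,G1,1), (14,G2,2.5), (14,G3,2.5), (20,G2,4), (21,G3,5), (22,G1,6.5), (22,G4,6.5), (24,G4,8), (25,G4,9), (26,G1,10), (27,G2,11), (28,G1,12.5), (28,G4,12.5), (29,G3,14)
Step 2: Sum ranks within each group.
R_1 = 30 (n_1 = 4)
R_2 = 17.5 (n_2 = 3)
R_3 = 21.5 (n_3 = 3)
R_4 = 36 (n_4 = 4)
Step 3: H = 12/(N(N+1)) * sum(R_i^2/n_i) - 3(N+1)
     = 12/(14*15) * (30^2/4 + 17.5^2/3 + 21.5^2/3 + 36^2/4) - 3*15
     = 0.057143 * 805.167 - 45
     = 1.009524.
Step 4: Ties present; correction factor C = 1 - 18/(14^3 - 14) = 0.993407. Corrected H = 1.009524 / 0.993407 = 1.016224.
Step 5: Under H0, H ~ chi^2(3); p-value = 0.797326.
Step 6: alpha = 0.05. fail to reject H0.

H = 1.0162, df = 3, p = 0.797326, fail to reject H0.


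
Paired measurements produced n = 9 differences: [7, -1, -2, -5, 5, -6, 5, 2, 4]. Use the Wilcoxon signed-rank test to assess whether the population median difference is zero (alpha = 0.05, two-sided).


Step 1: Drop any zero differences (none here) and take |d_i|.
|d| = [7, 1, 2, 5, 5, 6, 5, 2, 4]
Step 2: Midrank |d_i| (ties get averaged ranks).
ranks: |7|->9, |1|->1, |2|->2.5, |5|->6, |5|->6, |6|->8, |5|->6, |2|->2.5, |4|->4
Step 3: Attach original signs; sum ranks with positive sign and with negative sign.
W+ = 9 + 6 + 6 + 2.5 + 4 = 27.5
W- = 1 + 2.5 + 6 + 8 = 17.5
(Check: W+ + W- = 45 should equal n(n+1)/2 = 45.)
Step 4: Test statistic W = min(W+, W-) = 17.5.
Step 5: Ties in |d|, so use the tie-corrected normal approximation.
        E[W] = n(n+1)/4 = 9*10/4 = 22.5.
        Tie groups: |d|=2 (t=2), |d|=5 (t=3); sum(t^3 - t) = 30.
        Var[W] = n(n+1)(2n+1)/24 - sum(t^3-t)/48 = 1710/24 - 30/48 = 70.625.
        z = (W - E[W]) / sqrt(Var[W]) = (17.5 - 22.5) / 8.4039 = -0.5950.
        Two-sided p = 2*Phi(z) = 0.551867.
Step 6: alpha = 0.05. fail to reject H0.

W+ = 27.5, W- = 17.5, W = min = 17.5, p = 0.551867, fail to reject H0.


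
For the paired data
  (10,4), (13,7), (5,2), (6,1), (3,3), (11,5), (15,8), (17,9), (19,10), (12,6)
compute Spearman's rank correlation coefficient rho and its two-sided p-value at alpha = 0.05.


Step 1: Rank x and y separately (midranks; no ties here).
rank(x): 10->4, 13->7, 5->2, 6->3, 3->1, 11->5, 15->8, 17->9, 19->10, 12->6
rank(y): 4->4, 7->7, 2->2, 1->1, 3->3, 5->5, 8->8, 9->9, 10->10, 6->6
Step 2: d_i = R_x(i) - R_y(i); compute d_i^2.
  (4-4)^2=0, (7-7)^2=0, (2-2)^2=0, (3-1)^2=4, (1-3)^2=4, (5-5)^2=0, (8-8)^2=0, (9-9)^2=0, (10-10)^2=0, (6-6)^2=0
sum(d^2) = 8.
Step 3: rho = 1 - 6*8 / (10*(10^2 - 1)) = 1 - 48/990 = 0.951515.
Step 4: Under H0, t = rho * sqrt((n-2)/(1-rho^2)) = 8.7493 ~ t(8).
Step 5: Two-sided p-value from the t-distribution with 8 df = 0.000023.
Step 6: alpha = 0.05. reject H0.

rho = 0.9515, p = 0.000023, reject H0 at alpha = 0.05.


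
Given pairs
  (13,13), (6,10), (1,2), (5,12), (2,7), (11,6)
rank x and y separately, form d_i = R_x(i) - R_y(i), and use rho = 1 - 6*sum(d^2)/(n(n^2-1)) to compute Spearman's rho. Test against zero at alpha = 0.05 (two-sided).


Step 1: Rank x and y separately (midranks; no ties here).
rank(x): 13->6, 6->4, 1->1, 5->3, 2->2, 11->5
rank(y): 13->6, 10->4, 2->1, 12->5, 7->3, 6->2
Step 2: d_i = R_x(i) - R_y(i); compute d_i^2.
  (6-6)^2=0, (4-4)^2=0, (1-1)^2=0, (3-5)^2=4, (2-3)^2=1, (5-2)^2=9
sum(d^2) = 14.
Step 3: rho = 1 - 6*14 / (6*(6^2 - 1)) = 1 - 84/210 = 0.600000.
Step 4: Under H0, t = rho * sqrt((n-2)/(1-rho^2)) = 1.5000 ~ t(4).
Step 5: Two-sided p-value from the t-distribution with 4 df = 0.208000.
Step 6: alpha = 0.05. fail to reject H0.

rho = 0.6000, p = 0.208000, fail to reject H0 at alpha = 0.05.


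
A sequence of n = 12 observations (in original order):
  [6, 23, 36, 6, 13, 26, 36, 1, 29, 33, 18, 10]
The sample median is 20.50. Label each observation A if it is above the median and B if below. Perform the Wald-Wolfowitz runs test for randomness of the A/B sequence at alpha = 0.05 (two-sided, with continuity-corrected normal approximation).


Step 1: Compute median = 20.50; label A = above, B = below.
Labels in order: BAABBAABAABB  (n_A = 6, n_B = 6)
Step 2: Count runs R = 7.
Step 3: Under H0 (random ordering), E[R] = 2*n_A*n_B/(n_A+n_B) + 1 = 2*6*6/12 + 1 = 7.0000.
        Var[R] = 2*n_A*n_B*(2*n_A*n_B - n_A - n_B) / ((n_A+n_B)^2 * (n_A+n_B-1)) = 4320/1584 = 2.7273.
        SD[R] = 1.6514.
Step 4: R = E[R], so z = 0 with no continuity correction.
Step 5: Two-sided p-value via normal approximation = 2*(1 - Phi(|z|)) = 1.000000.
Step 6: alpha = 0.05. fail to reject H0.

R = 7, z = 0.0000, p = 1.000000, fail to reject H0.


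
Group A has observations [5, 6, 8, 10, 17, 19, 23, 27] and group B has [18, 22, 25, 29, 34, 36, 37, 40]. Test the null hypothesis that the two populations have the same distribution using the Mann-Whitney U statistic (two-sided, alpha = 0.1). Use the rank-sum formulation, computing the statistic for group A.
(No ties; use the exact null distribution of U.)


Step 1: Combine and sort all 16 observations; assign midranks.
sorted (value, group): (5,X), (6,X), (8,X), (10,X), (17,X), (18,Y), (19,X), (22,Y), (23,X), (25,Y), (27,X), (29,Y), (34,Y), (36,Y), (37,Y), (40,Y)
ranks: 5->1, 6->2, 8->3, 10->4, 17->5, 18->6, 19->7, 22->8, 23->9, 25->10, 27->11, 29->12, 34->13, 36->14, 37->15, 40->16
Step 2: Rank sum for X: R1 = 1 + 2 + 3 + 4 + 5 + 7 + 9 + 11 = 42.
Step 3: U_X = R1 - n1(n1+1)/2 = 42 - 8*9/2 = 42 - 36 = 6.
       U_Y = n1*n2 - U_X = 64 - 6 = 58.
Step 4: No ties, so the exact null distribution of U (based on enumerating the C(16,8) = 12870 equally likely rank assignments) gives the two-sided p-value.
Step 5: p-value = 0.004662; compare to alpha = 0.1. reject H0.

U_X = 6, p = 0.004662, reject H0 at alpha = 0.1.


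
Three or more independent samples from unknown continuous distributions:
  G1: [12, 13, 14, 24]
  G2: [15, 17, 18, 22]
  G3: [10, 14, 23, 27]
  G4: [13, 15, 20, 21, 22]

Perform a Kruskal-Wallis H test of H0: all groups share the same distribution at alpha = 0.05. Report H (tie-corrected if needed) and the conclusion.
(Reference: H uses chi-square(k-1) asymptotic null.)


Step 1: Combine all N = 17 observations and assign midranks.
sorted (value, group, rank): (10,G3,1), (12,G1,2), (13,G1,3.5), (13,G4,3.5), (14,G1,5.5), (14,G3,5.5), (15,G2,7.5), (15,G4,7.5), (17,G2,9), (18,G2,10), (20,G4,11), (21,G4,12), (22,G2,13.5), (22,G4,13.5), (23,G3,15), (24,G1,16), (27,G3,17)
Step 2: Sum ranks within each group.
R_1 = 27 (n_1 = 4)
R_2 = 40 (n_2 = 4)
R_3 = 38.5 (n_3 = 4)
R_4 = 47.5 (n_4 = 5)
Step 3: H = 12/(N(N+1)) * sum(R_i^2/n_i) - 3(N+1)
     = 12/(17*18) * (27^2/4 + 40^2/4 + 38.5^2/4 + 47.5^2/5) - 3*18
     = 0.039216 * 1404.06 - 54
     = 1.061275.
Step 4: Ties present; correction factor C = 1 - 24/(17^3 - 17) = 0.995098. Corrected H = 1.061275 / 0.995098 = 1.066502.
Step 5: Under H0, H ~ chi^2(3); p-value = 0.785166.
Step 6: alpha = 0.05. fail to reject H0.

H = 1.0665, df = 3, p = 0.785166, fail to reject H0.


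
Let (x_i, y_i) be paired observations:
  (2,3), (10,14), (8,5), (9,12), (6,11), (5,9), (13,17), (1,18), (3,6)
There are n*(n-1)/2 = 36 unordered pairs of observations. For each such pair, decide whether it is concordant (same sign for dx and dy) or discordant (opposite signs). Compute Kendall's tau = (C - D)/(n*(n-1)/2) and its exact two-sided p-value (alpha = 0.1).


Step 1: Enumerate the 36 unordered pairs (i,j) with i<j and classify each by sign(x_j-x_i) * sign(y_j-y_i).
  (1,2):dx=+8,dy=+11->C; (1,3):dx=+6,dy=+2->C; (1,4):dx=+7,dy=+9->C; (1,5):dx=+4,dy=+8->C
  (1,6):dx=+3,dy=+6->C; (1,7):dx=+11,dy=+14->C; (1,8):dx=-1,dy=+15->D; (1,9):dx=+1,dy=+3->C
  (2,3):dx=-2,dy=-9->C; (2,4):dx=-1,dy=-2->C; (2,5):dx=-4,dy=-3->C; (2,6):dx=-5,dy=-5->C
  (2,7):dx=+3,dy=+3->C; (2,8):dx=-9,dy=+4->D; (2,9):dx=-7,dy=-8->C; (3,4):dx=+1,dy=+7->C
  (3,5):dx=-2,dy=+6->D; (3,6):dx=-3,dy=+4->D; (3,7):dx=+5,dy=+12->C; (3,8):dx=-7,dy=+13->D
  (3,9):dx=-5,dy=+1->D; (4,5):dx=-3,dy=-1->C; (4,6):dx=-4,dy=-3->C; (4,7):dx=+4,dy=+5->C
  (4,8):dx=-8,dy=+6->D; (4,9):dx=-6,dy=-6->C; (5,6):dx=-1,dy=-2->C; (5,7):dx=+7,dy=+6->C
  (5,8):dx=-5,dy=+7->D; (5,9):dx=-3,dy=-5->C; (6,7):dx=+8,dy=+8->C; (6,8):dx=-4,dy=+9->D
  (6,9):dx=-2,dy=-3->C; (7,8):dx=-12,dy=+1->D; (7,9):dx=-10,dy=-11->C; (8,9):dx=+2,dy=-12->D
Step 2: C = 25, D = 11, total pairs = 36.
Step 3: tau = (C - D)/(n(n-1)/2) = (25 - 11)/36 = 0.388889.
Step 4: Exact two-sided p-value (enumerate n! = 362880 permutations of y under H0): p = 0.180181.
Step 5: alpha = 0.1. fail to reject H0.

tau_b = 0.3889 (C=25, D=11), p = 0.180181, fail to reject H0.


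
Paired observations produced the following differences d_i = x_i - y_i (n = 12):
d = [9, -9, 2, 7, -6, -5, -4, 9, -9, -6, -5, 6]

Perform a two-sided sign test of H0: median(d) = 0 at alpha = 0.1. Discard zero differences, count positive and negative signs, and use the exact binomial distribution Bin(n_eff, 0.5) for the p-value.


Step 1: Discard zero differences. Original n = 12; n_eff = number of nonzero differences = 12.
Nonzero differences (with sign): +9, -9, +2, +7, -6, -5, -4, +9, -9, -6, -5, +6
Step 2: Count signs: positive = 5, negative = 7.
Step 3: Under H0: P(positive) = 0.5, so the number of positives S ~ Bin(12, 0.5).
Step 4: Two-sided exact p-value = sum of Bin(12,0.5) probabilities at or below the observed probability = 0.774414.
Step 5: alpha = 0.1. fail to reject H0.

n_eff = 12, pos = 5, neg = 7, p = 0.774414, fail to reject H0.


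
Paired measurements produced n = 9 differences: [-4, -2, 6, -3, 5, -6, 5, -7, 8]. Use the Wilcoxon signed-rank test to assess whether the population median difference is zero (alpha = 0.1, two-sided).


Step 1: Drop any zero differences (none here) and take |d_i|.
|d| = [4, 2, 6, 3, 5, 6, 5, 7, 8]
Step 2: Midrank |d_i| (ties get averaged ranks).
ranks: |4|->3, |2|->1, |6|->6.5, |3|->2, |5|->4.5, |6|->6.5, |5|->4.5, |7|->8, |8|->9
Step 3: Attach original signs; sum ranks with positive sign and with negative sign.
W+ = 6.5 + 4.5 + 4.5 + 9 = 24.5
W- = 3 + 1 + 2 + 6.5 + 8 = 20.5
(Check: W+ + W- = 45 should equal n(n+1)/2 = 45.)
Step 4: Test statistic W = min(W+, W-) = 20.5.
Step 5: Ties in |d|, so use the tie-corrected normal approximation.
        E[W] = n(n+1)/4 = 9*10/4 = 22.5.
        Tie groups: |d|=5 (t=2), |d|=6 (t=2); sum(t^3 - t) = 12.
        Var[W] = n(n+1)(2n+1)/24 - sum(t^3-t)/48 = 1710/24 - 12/48 = 71.
        z = (W - E[W]) / sqrt(Var[W]) = (20.5 - 22.5) / 8.4261 = -0.2374.
        Two-sided p = 2*Phi(z) = 0.812380.
Step 6: alpha = 0.1. fail to reject H0.

W+ = 24.5, W- = 20.5, W = min = 20.5, p = 0.812380, fail to reject H0.


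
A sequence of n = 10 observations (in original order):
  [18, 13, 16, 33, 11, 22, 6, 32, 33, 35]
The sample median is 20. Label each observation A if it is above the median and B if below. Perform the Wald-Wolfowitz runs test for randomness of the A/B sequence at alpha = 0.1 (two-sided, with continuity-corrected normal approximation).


Step 1: Compute median = 20; label A = above, B = below.
Labels in order: BBBABABAAA  (n_A = 5, n_B = 5)
Step 2: Count runs R = 6.
Step 3: Under H0 (random ordering), E[R] = 2*n_A*n_B/(n_A+n_B) + 1 = 2*5*5/10 + 1 = 6.0000.
        Var[R] = 2*n_A*n_B*(2*n_A*n_B - n_A - n_B) / ((n_A+n_B)^2 * (n_A+n_B-1)) = 2000/900 = 2.2222.
        SD[R] = 1.4907.
Step 4: R = E[R], so z = 0 with no continuity correction.
Step 5: Two-sided p-value via normal approximation = 2*(1 - Phi(|z|)) = 1.000000.
Step 6: alpha = 0.1. fail to reject H0.

R = 6, z = 0.0000, p = 1.000000, fail to reject H0.


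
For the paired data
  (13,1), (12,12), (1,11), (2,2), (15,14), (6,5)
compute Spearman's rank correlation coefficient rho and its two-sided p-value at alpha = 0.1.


Step 1: Rank x and y separately (midranks; no ties here).
rank(x): 13->5, 12->4, 1->1, 2->2, 15->6, 6->3
rank(y): 1->1, 12->5, 11->4, 2->2, 14->6, 5->3
Step 2: d_i = R_x(i) - R_y(i); compute d_i^2.
  (5-1)^2=16, (4-5)^2=1, (1-4)^2=9, (2-2)^2=0, (6-6)^2=0, (3-3)^2=0
sum(d^2) = 26.
Step 3: rho = 1 - 6*26 / (6*(6^2 - 1)) = 1 - 156/210 = 0.257143.
Step 4: Under H0, t = rho * sqrt((n-2)/(1-rho^2)) = 0.5322 ~ t(4).
Step 5: Two-sided p-value from the t-distribution with 4 df = 0.622787.
Step 6: alpha = 0.1. fail to reject H0.

rho = 0.2571, p = 0.622787, fail to reject H0 at alpha = 0.1.


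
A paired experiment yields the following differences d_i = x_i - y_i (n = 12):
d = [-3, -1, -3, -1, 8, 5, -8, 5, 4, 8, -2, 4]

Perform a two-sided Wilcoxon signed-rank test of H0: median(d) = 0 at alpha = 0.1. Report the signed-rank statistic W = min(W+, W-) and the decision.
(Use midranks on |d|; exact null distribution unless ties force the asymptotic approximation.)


Step 1: Drop any zero differences (none here) and take |d_i|.
|d| = [3, 1, 3, 1, 8, 5, 8, 5, 4, 8, 2, 4]
Step 2: Midrank |d_i| (ties get averaged ranks).
ranks: |3|->4.5, |1|->1.5, |3|->4.5, |1|->1.5, |8|->11, |5|->8.5, |8|->11, |5|->8.5, |4|->6.5, |8|->11, |2|->3, |4|->6.5
Step 3: Attach original signs; sum ranks with positive sign and with negative sign.
W+ = 11 + 8.5 + 8.5 + 6.5 + 11 + 6.5 = 52
W- = 4.5 + 1.5 + 4.5 + 1.5 + 11 + 3 = 26
(Check: W+ + W- = 78 should equal n(n+1)/2 = 78.)
Step 4: Test statistic W = min(W+, W-) = 26.
Step 5: Ties in |d|, so use the tie-corrected normal approximation.
        E[W] = n(n+1)/4 = 12*13/4 = 39.
        Tie groups: |d|=1 (t=2), |d|=3 (t=2), |d|=4 (t=2), |d|=5 (t=2), |d|=8 (t=3); sum(t^3 - t) = 48.
        Var[W] = n(n+1)(2n+1)/24 - sum(t^3-t)/48 = 3900/24 - 48/48 = 161.5.
        z = (W - E[W]) / sqrt(Var[W]) = (26 - 39) / 12.7083 = -1.0230.
        Two-sided p = 2*Phi(z) = 0.306328.
Step 6: alpha = 0.1. fail to reject H0.

W+ = 52, W- = 26, W = min = 26, p = 0.306328, fail to reject H0.


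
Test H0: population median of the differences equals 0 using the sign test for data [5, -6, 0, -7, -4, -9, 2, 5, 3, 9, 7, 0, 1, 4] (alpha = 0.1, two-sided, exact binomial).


Step 1: Discard zero differences. Original n = 14; n_eff = number of nonzero differences = 12.
Nonzero differences (with sign): +5, -6, -7, -4, -9, +2, +5, +3, +9, +7, +1, +4
Step 2: Count signs: positive = 8, negative = 4.
Step 3: Under H0: P(positive) = 0.5, so the number of positives S ~ Bin(12, 0.5).
Step 4: Two-sided exact p-value = sum of Bin(12,0.5) probabilities at or below the observed probability = 0.387695.
Step 5: alpha = 0.1. fail to reject H0.

n_eff = 12, pos = 8, neg = 4, p = 0.387695, fail to reject H0.


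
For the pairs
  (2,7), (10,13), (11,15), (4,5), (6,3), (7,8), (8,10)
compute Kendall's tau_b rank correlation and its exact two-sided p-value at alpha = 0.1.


Step 1: Enumerate the 21 unordered pairs (i,j) with i<j and classify each by sign(x_j-x_i) * sign(y_j-y_i).
  (1,2):dx=+8,dy=+6->C; (1,3):dx=+9,dy=+8->C; (1,4):dx=+2,dy=-2->D; (1,5):dx=+4,dy=-4->D
  (1,6):dx=+5,dy=+1->C; (1,7):dx=+6,dy=+3->C; (2,3):dx=+1,dy=+2->C; (2,4):dx=-6,dy=-8->C
  (2,5):dx=-4,dy=-10->C; (2,6):dx=-3,dy=-5->C; (2,7):dx=-2,dy=-3->C; (3,4):dx=-7,dy=-10->C
  (3,5):dx=-5,dy=-12->C; (3,6):dx=-4,dy=-7->C; (3,7):dx=-3,dy=-5->C; (4,5):dx=+2,dy=-2->D
  (4,6):dx=+3,dy=+3->C; (4,7):dx=+4,dy=+5->C; (5,6):dx=+1,dy=+5->C; (5,7):dx=+2,dy=+7->C
  (6,7):dx=+1,dy=+2->C
Step 2: C = 18, D = 3, total pairs = 21.
Step 3: tau = (C - D)/(n(n-1)/2) = (18 - 3)/21 = 0.714286.
Step 4: Exact two-sided p-value (enumerate n! = 5040 permutations of y under H0): p = 0.030159.
Step 5: alpha = 0.1. reject H0.

tau_b = 0.7143 (C=18, D=3), p = 0.030159, reject H0.


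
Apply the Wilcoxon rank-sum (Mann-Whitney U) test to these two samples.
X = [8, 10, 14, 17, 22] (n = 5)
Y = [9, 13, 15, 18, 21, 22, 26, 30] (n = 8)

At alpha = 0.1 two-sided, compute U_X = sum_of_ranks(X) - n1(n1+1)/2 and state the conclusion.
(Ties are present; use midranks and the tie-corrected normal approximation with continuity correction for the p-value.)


Step 1: Combine and sort all 13 observations; assign midranks.
sorted (value, group): (8,X), (9,Y), (10,X), (13,Y), (14,X), (15,Y), (17,X), (18,Y), (21,Y), (22,X), (22,Y), (26,Y), (30,Y)
ranks: 8->1, 9->2, 10->3, 13->4, 14->5, 15->6, 17->7, 18->8, 21->9, 22->10.5, 22->10.5, 26->12, 30->13
Step 2: Rank sum for X: R1 = 1 + 3 + 5 + 7 + 10.5 = 26.5.
Step 3: U_X = R1 - n1(n1+1)/2 = 26.5 - 5*6/2 = 26.5 - 15 = 11.5.
       U_Y = n1*n2 - U_X = 40 - 11.5 = 28.5.
Step 4: Ties are present, so use the tie-corrected normal approximation (with continuity correction) for the p-value.
Step 5: p-value = 0.240919; compare to alpha = 0.1. fail to reject H0.

U_X = 11.5, p = 0.240919, fail to reject H0 at alpha = 0.1.


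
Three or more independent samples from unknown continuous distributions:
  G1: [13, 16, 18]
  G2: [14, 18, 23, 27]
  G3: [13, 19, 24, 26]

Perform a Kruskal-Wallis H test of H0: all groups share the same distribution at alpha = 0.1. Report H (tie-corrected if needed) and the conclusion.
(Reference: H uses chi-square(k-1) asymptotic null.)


Step 1: Combine all N = 11 observations and assign midranks.
sorted (value, group, rank): (13,G1,1.5), (13,G3,1.5), (14,G2,3), (16,G1,4), (18,G1,5.5), (18,G2,5.5), (19,G3,7), (23,G2,8), (24,G3,9), (26,G3,10), (27,G2,11)
Step 2: Sum ranks within each group.
R_1 = 11 (n_1 = 3)
R_2 = 27.5 (n_2 = 4)
R_3 = 27.5 (n_3 = 4)
Step 3: H = 12/(N(N+1)) * sum(R_i^2/n_i) - 3(N+1)
     = 12/(11*12) * (11^2/3 + 27.5^2/4 + 27.5^2/4) - 3*12
     = 0.090909 * 418.458 - 36
     = 2.041667.
Step 4: Ties present; correction factor C = 1 - 12/(11^3 - 11) = 0.990909. Corrected H = 2.041667 / 0.990909 = 2.060398.
Step 5: Under H0, H ~ chi^2(2); p-value = 0.356936.
Step 6: alpha = 0.1. fail to reject H0.

H = 2.0604, df = 2, p = 0.356936, fail to reject H0.


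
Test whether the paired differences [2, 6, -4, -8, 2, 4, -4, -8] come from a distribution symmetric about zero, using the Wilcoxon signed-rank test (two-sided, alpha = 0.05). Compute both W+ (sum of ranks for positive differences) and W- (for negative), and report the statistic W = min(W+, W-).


Step 1: Drop any zero differences (none here) and take |d_i|.
|d| = [2, 6, 4, 8, 2, 4, 4, 8]
Step 2: Midrank |d_i| (ties get averaged ranks).
ranks: |2|->1.5, |6|->6, |4|->4, |8|->7.5, |2|->1.5, |4|->4, |4|->4, |8|->7.5
Step 3: Attach original signs; sum ranks with positive sign and with negative sign.
W+ = 1.5 + 6 + 1.5 + 4 = 13
W- = 4 + 7.5 + 4 + 7.5 = 23
(Check: W+ + W- = 36 should equal n(n+1)/2 = 36.)
Step 4: Test statistic W = min(W+, W-) = 13.
Step 5: Ties in |d|, so use the tie-corrected normal approximation.
        E[W] = n(n+1)/4 = 8*9/4 = 18.
        Tie groups: |d|=2 (t=2), |d|=4 (t=3), |d|=8 (t=2); sum(t^3 - t) = 36.
        Var[W] = n(n+1)(2n+1)/24 - sum(t^3-t)/48 = 1224/24 - 36/48 = 50.25.
        z = (W - E[W]) / sqrt(Var[W]) = (13 - 18) / 7.0887 = -0.7053.
        Two-sided p = 2*Phi(z) = 0.480595.
Step 6: alpha = 0.05. fail to reject H0.

W+ = 13, W- = 23, W = min = 13, p = 0.480595, fail to reject H0.


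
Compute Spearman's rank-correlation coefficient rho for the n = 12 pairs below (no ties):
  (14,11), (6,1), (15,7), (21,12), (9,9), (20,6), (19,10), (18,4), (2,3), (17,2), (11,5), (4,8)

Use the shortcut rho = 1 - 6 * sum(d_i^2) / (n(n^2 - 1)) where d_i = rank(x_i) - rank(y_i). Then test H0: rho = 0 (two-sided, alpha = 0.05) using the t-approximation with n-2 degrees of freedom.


Step 1: Rank x and y separately (midranks; no ties here).
rank(x): 14->6, 6->3, 15->7, 21->12, 9->4, 20->11, 19->10, 18->9, 2->1, 17->8, 11->5, 4->2
rank(y): 11->11, 1->1, 7->7, 12->12, 9->9, 6->6, 10->10, 4->4, 3->3, 2->2, 5->5, 8->8
Step 2: d_i = R_x(i) - R_y(i); compute d_i^2.
  (6-11)^2=25, (3-1)^2=4, (7-7)^2=0, (12-12)^2=0, (4-9)^2=25, (11-6)^2=25, (10-10)^2=0, (9-4)^2=25, (1-3)^2=4, (8-2)^2=36, (5-5)^2=0, (2-8)^2=36
sum(d^2) = 180.
Step 3: rho = 1 - 6*180 / (12*(12^2 - 1)) = 1 - 1080/1716 = 0.370629.
Step 4: Under H0, t = rho * sqrt((n-2)/(1-rho^2)) = 1.2619 ~ t(10).
Step 5: Two-sided p-value from the t-distribution with 10 df = 0.235621.
Step 6: alpha = 0.05. fail to reject H0.

rho = 0.3706, p = 0.235621, fail to reject H0 at alpha = 0.05.


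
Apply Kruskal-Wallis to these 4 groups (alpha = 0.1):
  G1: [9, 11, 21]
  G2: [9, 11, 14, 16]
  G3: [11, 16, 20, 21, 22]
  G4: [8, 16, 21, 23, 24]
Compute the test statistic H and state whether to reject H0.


Step 1: Combine all N = 17 observations and assign midranks.
sorted (value, group, rank): (8,G4,1), (9,G1,2.5), (9,G2,2.5), (11,G1,5), (11,G2,5), (11,G3,5), (14,G2,7), (16,G2,9), (16,G3,9), (16,G4,9), (20,G3,11), (21,G1,13), (21,G3,13), (21,G4,13), (22,G3,15), (23,G4,16), (24,G4,17)
Step 2: Sum ranks within each group.
R_1 = 20.5 (n_1 = 3)
R_2 = 23.5 (n_2 = 4)
R_3 = 53 (n_3 = 5)
R_4 = 56 (n_4 = 5)
Step 3: H = 12/(N(N+1)) * sum(R_i^2/n_i) - 3(N+1)
     = 12/(17*18) * (20.5^2/3 + 23.5^2/4 + 53^2/5 + 56^2/5) - 3*18
     = 0.039216 * 1467.15 - 54
     = 3.535131.
Step 4: Ties present; correction factor C = 1 - 78/(17^3 - 17) = 0.984069. Corrected H = 3.535131 / 0.984069 = 3.592362.
Step 5: Under H0, H ~ chi^2(3); p-value = 0.308979.
Step 6: alpha = 0.1. fail to reject H0.

H = 3.5924, df = 3, p = 0.308979, fail to reject H0.


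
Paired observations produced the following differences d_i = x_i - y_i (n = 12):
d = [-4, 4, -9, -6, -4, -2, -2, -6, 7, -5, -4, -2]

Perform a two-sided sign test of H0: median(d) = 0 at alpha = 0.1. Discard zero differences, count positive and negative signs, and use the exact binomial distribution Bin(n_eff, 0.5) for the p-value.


Step 1: Discard zero differences. Original n = 12; n_eff = number of nonzero differences = 12.
Nonzero differences (with sign): -4, +4, -9, -6, -4, -2, -2, -6, +7, -5, -4, -2
Step 2: Count signs: positive = 2, negative = 10.
Step 3: Under H0: P(positive) = 0.5, so the number of positives S ~ Bin(12, 0.5).
Step 4: Two-sided exact p-value = sum of Bin(12,0.5) probabilities at or below the observed probability = 0.038574.
Step 5: alpha = 0.1. reject H0.

n_eff = 12, pos = 2, neg = 10, p = 0.038574, reject H0.


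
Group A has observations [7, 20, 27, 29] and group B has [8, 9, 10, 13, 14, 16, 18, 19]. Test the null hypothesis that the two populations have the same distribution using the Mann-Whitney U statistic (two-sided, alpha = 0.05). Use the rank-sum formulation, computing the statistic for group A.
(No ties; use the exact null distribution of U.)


Step 1: Combine and sort all 12 observations; assign midranks.
sorted (value, group): (7,X), (8,Y), (9,Y), (10,Y), (13,Y), (14,Y), (16,Y), (18,Y), (19,Y), (20,X), (27,X), (29,X)
ranks: 7->1, 8->2, 9->3, 10->4, 13->5, 14->6, 16->7, 18->8, 19->9, 20->10, 27->11, 29->12
Step 2: Rank sum for X: R1 = 1 + 10 + 11 + 12 = 34.
Step 3: U_X = R1 - n1(n1+1)/2 = 34 - 4*5/2 = 34 - 10 = 24.
       U_Y = n1*n2 - U_X = 32 - 24 = 8.
Step 4: No ties, so the exact null distribution of U (based on enumerating the C(12,4) = 495 equally likely rank assignments) gives the two-sided p-value.
Step 5: p-value = 0.214141; compare to alpha = 0.05. fail to reject H0.

U_X = 24, p = 0.214141, fail to reject H0 at alpha = 0.05.


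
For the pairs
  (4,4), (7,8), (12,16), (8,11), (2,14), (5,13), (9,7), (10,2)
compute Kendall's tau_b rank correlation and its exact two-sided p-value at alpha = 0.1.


Step 1: Enumerate the 28 unordered pairs (i,j) with i<j and classify each by sign(x_j-x_i) * sign(y_j-y_i).
  (1,2):dx=+3,dy=+4->C; (1,3):dx=+8,dy=+12->C; (1,4):dx=+4,dy=+7->C; (1,5):dx=-2,dy=+10->D
  (1,6):dx=+1,dy=+9->C; (1,7):dx=+5,dy=+3->C; (1,8):dx=+6,dy=-2->D; (2,3):dx=+5,dy=+8->C
  (2,4):dx=+1,dy=+3->C; (2,5):dx=-5,dy=+6->D; (2,6):dx=-2,dy=+5->D; (2,7):dx=+2,dy=-1->D
  (2,8):dx=+3,dy=-6->D; (3,4):dx=-4,dy=-5->C; (3,5):dx=-10,dy=-2->C; (3,6):dx=-7,dy=-3->C
  (3,7):dx=-3,dy=-9->C; (3,8):dx=-2,dy=-14->C; (4,5):dx=-6,dy=+3->D; (4,6):dx=-3,dy=+2->D
  (4,7):dx=+1,dy=-4->D; (4,8):dx=+2,dy=-9->D; (5,6):dx=+3,dy=-1->D; (5,7):dx=+7,dy=-7->D
  (5,8):dx=+8,dy=-12->D; (6,7):dx=+4,dy=-6->D; (6,8):dx=+5,dy=-11->D; (7,8):dx=+1,dy=-5->D
Step 2: C = 12, D = 16, total pairs = 28.
Step 3: tau = (C - D)/(n(n-1)/2) = (12 - 16)/28 = -0.142857.
Step 4: Exact two-sided p-value (enumerate n! = 40320 permutations of y under H0): p = 0.719544.
Step 5: alpha = 0.1. fail to reject H0.

tau_b = -0.1429 (C=12, D=16), p = 0.719544, fail to reject H0.


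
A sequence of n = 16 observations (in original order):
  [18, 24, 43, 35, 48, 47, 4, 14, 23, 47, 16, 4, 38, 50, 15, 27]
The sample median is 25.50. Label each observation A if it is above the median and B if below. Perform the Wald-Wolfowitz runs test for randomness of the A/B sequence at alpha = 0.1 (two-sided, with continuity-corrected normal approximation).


Step 1: Compute median = 25.50; label A = above, B = below.
Labels in order: BBAAAABBBABBAABA  (n_A = 8, n_B = 8)
Step 2: Count runs R = 8.
Step 3: Under H0 (random ordering), E[R] = 2*n_A*n_B/(n_A+n_B) + 1 = 2*8*8/16 + 1 = 9.0000.
        Var[R] = 2*n_A*n_B*(2*n_A*n_B - n_A - n_B) / ((n_A+n_B)^2 * (n_A+n_B-1)) = 14336/3840 = 3.7333.
        SD[R] = 1.9322.
Step 4: Continuity-corrected z = (R + 0.5 - E[R]) / SD[R] = (8 + 0.5 - 9.0000) / 1.9322 = -0.2588.
Step 5: Two-sided p-value via normal approximation = 2*(1 - Phi(|z|)) = 0.795809.
Step 6: alpha = 0.1. fail to reject H0.

R = 8, z = -0.2588, p = 0.795809, fail to reject H0.


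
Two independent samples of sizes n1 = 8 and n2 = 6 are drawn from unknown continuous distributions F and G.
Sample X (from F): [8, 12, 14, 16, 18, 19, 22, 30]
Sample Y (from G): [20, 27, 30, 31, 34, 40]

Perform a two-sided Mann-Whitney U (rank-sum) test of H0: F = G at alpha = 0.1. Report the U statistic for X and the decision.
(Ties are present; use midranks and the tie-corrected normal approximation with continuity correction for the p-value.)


Step 1: Combine and sort all 14 observations; assign midranks.
sorted (value, group): (8,X), (12,X), (14,X), (16,X), (18,X), (19,X), (20,Y), (22,X), (27,Y), (30,X), (30,Y), (31,Y), (34,Y), (40,Y)
ranks: 8->1, 12->2, 14->3, 16->4, 18->5, 19->6, 20->7, 22->8, 27->9, 30->10.5, 30->10.5, 31->12, 34->13, 40->14
Step 2: Rank sum for X: R1 = 1 + 2 + 3 + 4 + 5 + 6 + 8 + 10.5 = 39.5.
Step 3: U_X = R1 - n1(n1+1)/2 = 39.5 - 8*9/2 = 39.5 - 36 = 3.5.
       U_Y = n1*n2 - U_X = 48 - 3.5 = 44.5.
Step 4: Ties are present, so use the tie-corrected normal approximation (with continuity correction) for the p-value.
Step 5: p-value = 0.009743; compare to alpha = 0.1. reject H0.

U_X = 3.5, p = 0.009743, reject H0 at alpha = 0.1.


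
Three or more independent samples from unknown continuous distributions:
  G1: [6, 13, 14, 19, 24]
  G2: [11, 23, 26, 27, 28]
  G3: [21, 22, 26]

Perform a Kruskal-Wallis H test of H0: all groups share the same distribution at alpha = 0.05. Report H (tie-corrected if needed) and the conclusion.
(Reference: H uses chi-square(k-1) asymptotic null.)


Step 1: Combine all N = 13 observations and assign midranks.
sorted (value, group, rank): (6,G1,1), (11,G2,2), (13,G1,3), (14,G1,4), (19,G1,5), (21,G3,6), (22,G3,7), (23,G2,8), (24,G1,9), (26,G2,10.5), (26,G3,10.5), (27,G2,12), (28,G2,13)
Step 2: Sum ranks within each group.
R_1 = 22 (n_1 = 5)
R_2 = 45.5 (n_2 = 5)
R_3 = 23.5 (n_3 = 3)
Step 3: H = 12/(N(N+1)) * sum(R_i^2/n_i) - 3(N+1)
     = 12/(13*14) * (22^2/5 + 45.5^2/5 + 23.5^2/3) - 3*14
     = 0.065934 * 694.933 - 42
     = 3.819780.
Step 4: Ties present; correction factor C = 1 - 6/(13^3 - 13) = 0.997253. Corrected H = 3.819780 / 0.997253 = 3.830303.
Step 5: Under H0, H ~ chi^2(2); p-value = 0.147320.
Step 6: alpha = 0.05. fail to reject H0.

H = 3.8303, df = 2, p = 0.147320, fail to reject H0.


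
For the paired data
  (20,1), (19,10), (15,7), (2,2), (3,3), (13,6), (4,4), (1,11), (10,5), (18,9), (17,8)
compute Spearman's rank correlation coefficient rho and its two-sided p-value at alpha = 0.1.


Step 1: Rank x and y separately (midranks; no ties here).
rank(x): 20->11, 19->10, 15->7, 2->2, 3->3, 13->6, 4->4, 1->1, 10->5, 18->9, 17->8
rank(y): 1->1, 10->10, 7->7, 2->2, 3->3, 6->6, 4->4, 11->11, 5->5, 9->9, 8->8
Step 2: d_i = R_x(i) - R_y(i); compute d_i^2.
  (11-1)^2=100, (10-10)^2=0, (7-7)^2=0, (2-2)^2=0, (3-3)^2=0, (6-6)^2=0, (4-4)^2=0, (1-11)^2=100, (5-5)^2=0, (9-9)^2=0, (8-8)^2=0
sum(d^2) = 200.
Step 3: rho = 1 - 6*200 / (11*(11^2 - 1)) = 1 - 1200/1320 = 0.090909.
Step 4: Under H0, t = rho * sqrt((n-2)/(1-rho^2)) = 0.2739 ~ t(9).
Step 5: Two-sided p-value from the t-distribution with 9 df = 0.790373.
Step 6: alpha = 0.1. fail to reject H0.

rho = 0.0909, p = 0.790373, fail to reject H0 at alpha = 0.1.


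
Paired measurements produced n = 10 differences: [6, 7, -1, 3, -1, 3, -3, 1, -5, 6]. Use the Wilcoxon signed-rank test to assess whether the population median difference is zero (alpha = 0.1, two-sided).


Step 1: Drop any zero differences (none here) and take |d_i|.
|d| = [6, 7, 1, 3, 1, 3, 3, 1, 5, 6]
Step 2: Midrank |d_i| (ties get averaged ranks).
ranks: |6|->8.5, |7|->10, |1|->2, |3|->5, |1|->2, |3|->5, |3|->5, |1|->2, |5|->7, |6|->8.5
Step 3: Attach original signs; sum ranks with positive sign and with negative sign.
W+ = 8.5 + 10 + 5 + 5 + 2 + 8.5 = 39
W- = 2 + 2 + 5 + 7 = 16
(Check: W+ + W- = 55 should equal n(n+1)/2 = 55.)
Step 4: Test statistic W = min(W+, W-) = 16.
Step 5: Ties in |d|, so use the tie-corrected normal approximation.
        E[W] = n(n+1)/4 = 10*11/4 = 27.5.
        Tie groups: |d|=1 (t=3), |d|=3 (t=3), |d|=6 (t=2); sum(t^3 - t) = 54.
        Var[W] = n(n+1)(2n+1)/24 - sum(t^3-t)/48 = 2310/24 - 54/48 = 95.125.
        z = (W - E[W]) / sqrt(Var[W]) = (16 - 27.5) / 9.7532 = -1.1791.
        Two-sided p = 2*Phi(z) = 0.238359.
Step 6: alpha = 0.1. fail to reject H0.

W+ = 39, W- = 16, W = min = 16, p = 0.238359, fail to reject H0.


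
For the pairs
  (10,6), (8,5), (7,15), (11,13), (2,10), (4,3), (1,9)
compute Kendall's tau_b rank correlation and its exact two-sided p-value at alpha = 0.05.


Step 1: Enumerate the 21 unordered pairs (i,j) with i<j and classify each by sign(x_j-x_i) * sign(y_j-y_i).
  (1,2):dx=-2,dy=-1->C; (1,3):dx=-3,dy=+9->D; (1,4):dx=+1,dy=+7->C; (1,5):dx=-8,dy=+4->D
  (1,6):dx=-6,dy=-3->C; (1,7):dx=-9,dy=+3->D; (2,3):dx=-1,dy=+10->D; (2,4):dx=+3,dy=+8->C
  (2,5):dx=-6,dy=+5->D; (2,6):dx=-4,dy=-2->C; (2,7):dx=-7,dy=+4->D; (3,4):dx=+4,dy=-2->D
  (3,5):dx=-5,dy=-5->C; (3,6):dx=-3,dy=-12->C; (3,7):dx=-6,dy=-6->C; (4,5):dx=-9,dy=-3->C
  (4,6):dx=-7,dy=-10->C; (4,7):dx=-10,dy=-4->C; (5,6):dx=+2,dy=-7->D; (5,7):dx=-1,dy=-1->C
  (6,7):dx=-3,dy=+6->D
Step 2: C = 12, D = 9, total pairs = 21.
Step 3: tau = (C - D)/(n(n-1)/2) = (12 - 9)/21 = 0.142857.
Step 4: Exact two-sided p-value (enumerate n! = 5040 permutations of y under H0): p = 0.772619.
Step 5: alpha = 0.05. fail to reject H0.

tau_b = 0.1429 (C=12, D=9), p = 0.772619, fail to reject H0.


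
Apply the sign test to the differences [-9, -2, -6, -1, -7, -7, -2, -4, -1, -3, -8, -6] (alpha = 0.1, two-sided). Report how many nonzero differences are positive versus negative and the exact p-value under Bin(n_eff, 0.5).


Step 1: Discard zero differences. Original n = 12; n_eff = number of nonzero differences = 12.
Nonzero differences (with sign): -9, -2, -6, -1, -7, -7, -2, -4, -1, -3, -8, -6
Step 2: Count signs: positive = 0, negative = 12.
Step 3: Under H0: P(positive) = 0.5, so the number of positives S ~ Bin(12, 0.5).
Step 4: Two-sided exact p-value = sum of Bin(12,0.5) probabilities at or below the observed probability = 0.000488.
Step 5: alpha = 0.1. reject H0.

n_eff = 12, pos = 0, neg = 12, p = 0.000488, reject H0.


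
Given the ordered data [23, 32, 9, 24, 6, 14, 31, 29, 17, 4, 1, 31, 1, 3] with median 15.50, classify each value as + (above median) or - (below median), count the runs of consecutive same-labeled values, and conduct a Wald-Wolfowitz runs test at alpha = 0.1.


Step 1: Compute median = 15.50; label A = above, B = below.
Labels in order: AABABBAAABBABB  (n_A = 7, n_B = 7)
Step 2: Count runs R = 8.
Step 3: Under H0 (random ordering), E[R] = 2*n_A*n_B/(n_A+n_B) + 1 = 2*7*7/14 + 1 = 8.0000.
        Var[R] = 2*n_A*n_B*(2*n_A*n_B - n_A - n_B) / ((n_A+n_B)^2 * (n_A+n_B-1)) = 8232/2548 = 3.2308.
        SD[R] = 1.7974.
Step 4: R = E[R], so z = 0 with no continuity correction.
Step 5: Two-sided p-value via normal approximation = 2*(1 - Phi(|z|)) = 1.000000.
Step 6: alpha = 0.1. fail to reject H0.

R = 8, z = 0.0000, p = 1.000000, fail to reject H0.


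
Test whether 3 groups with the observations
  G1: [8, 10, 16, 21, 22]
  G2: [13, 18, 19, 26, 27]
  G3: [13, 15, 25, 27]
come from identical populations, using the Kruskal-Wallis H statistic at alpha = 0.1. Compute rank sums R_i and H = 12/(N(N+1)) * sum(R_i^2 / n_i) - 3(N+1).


Step 1: Combine all N = 14 observations and assign midranks.
sorted (value, group, rank): (8,G1,1), (10,G1,2), (13,G2,3.5), (13,G3,3.5), (15,G3,5), (16,G1,6), (18,G2,7), (19,G2,8), (21,G1,9), (22,G1,10), (25,G3,11), (26,G2,12), (27,G2,13.5), (27,G3,13.5)
Step 2: Sum ranks within each group.
R_1 = 28 (n_1 = 5)
R_2 = 44 (n_2 = 5)
R_3 = 33 (n_3 = 4)
Step 3: H = 12/(N(N+1)) * sum(R_i^2/n_i) - 3(N+1)
     = 12/(14*15) * (28^2/5 + 44^2/5 + 33^2/4) - 3*15
     = 0.057143 * 816.25 - 45
     = 1.642857.
Step 4: Ties present; correction factor C = 1 - 12/(14^3 - 14) = 0.995604. Corrected H = 1.642857 / 0.995604 = 1.650110.
Step 5: Under H0, H ~ chi^2(2); p-value = 0.438211.
Step 6: alpha = 0.1. fail to reject H0.

H = 1.6501, df = 2, p = 0.438211, fail to reject H0.


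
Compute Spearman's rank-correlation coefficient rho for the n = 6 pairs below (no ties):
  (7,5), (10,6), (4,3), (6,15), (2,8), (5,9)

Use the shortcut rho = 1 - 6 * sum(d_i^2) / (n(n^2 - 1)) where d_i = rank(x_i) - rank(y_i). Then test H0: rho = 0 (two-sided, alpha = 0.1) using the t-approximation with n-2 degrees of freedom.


Step 1: Rank x and y separately (midranks; no ties here).
rank(x): 7->5, 10->6, 4->2, 6->4, 2->1, 5->3
rank(y): 5->2, 6->3, 3->1, 15->6, 8->4, 9->5
Step 2: d_i = R_x(i) - R_y(i); compute d_i^2.
  (5-2)^2=9, (6-3)^2=9, (2-1)^2=1, (4-6)^2=4, (1-4)^2=9, (3-5)^2=4
sum(d^2) = 36.
Step 3: rho = 1 - 6*36 / (6*(6^2 - 1)) = 1 - 216/210 = -0.028571.
Step 4: Under H0, t = rho * sqrt((n-2)/(1-rho^2)) = -0.0572 ~ t(4).
Step 5: Two-sided p-value from the t-distribution with 4 df = 0.957155.
Step 6: alpha = 0.1. fail to reject H0.

rho = -0.0286, p = 0.957155, fail to reject H0 at alpha = 0.1.
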